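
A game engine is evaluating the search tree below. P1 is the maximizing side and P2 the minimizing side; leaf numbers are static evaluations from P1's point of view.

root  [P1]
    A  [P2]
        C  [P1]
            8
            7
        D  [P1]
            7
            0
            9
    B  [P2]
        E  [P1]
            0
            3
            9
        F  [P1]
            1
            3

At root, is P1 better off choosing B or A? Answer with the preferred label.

A

E (P1): max(0, 3, 9) = 9
F (P1): max(1, 3) = 3
B (P2): min(9, 3) = 3
C (P1): max(8, 7) = 8
D (P1): max(7, 0, 9) = 9
A (P2): min(8, 9) = 8
P1 prefers the higher value; B=3, A=8. A is better since 8 > 3.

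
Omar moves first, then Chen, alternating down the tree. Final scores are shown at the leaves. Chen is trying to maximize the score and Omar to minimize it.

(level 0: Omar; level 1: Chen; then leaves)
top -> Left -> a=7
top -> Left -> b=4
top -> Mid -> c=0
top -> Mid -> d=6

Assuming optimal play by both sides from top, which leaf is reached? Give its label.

d

Left (Chen): max(7, 4) = 7
Mid (Chen): max(0, 6) = 6
top (Omar): min(7, 6) = 6
At top, Omar picks Mid (lowest: 6).
At Mid, Chen picks d (highest: 6).
Terminal value 6.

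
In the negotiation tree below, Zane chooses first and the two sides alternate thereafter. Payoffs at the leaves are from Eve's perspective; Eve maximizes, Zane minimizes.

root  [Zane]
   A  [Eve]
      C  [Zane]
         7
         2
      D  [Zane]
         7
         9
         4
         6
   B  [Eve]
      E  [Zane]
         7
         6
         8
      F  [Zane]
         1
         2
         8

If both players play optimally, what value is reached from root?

4

C (Zane): min(7, 2) = 2
D (Zane): min(7, 9, 4, 6) = 4
A (Eve): max(2, 4) = 4
E (Zane): min(7, 6, 8) = 6
F (Zane): min(1, 2, 8) = 1
B (Eve): max(6, 1) = 6
root (Zane): min(4, 6) = 4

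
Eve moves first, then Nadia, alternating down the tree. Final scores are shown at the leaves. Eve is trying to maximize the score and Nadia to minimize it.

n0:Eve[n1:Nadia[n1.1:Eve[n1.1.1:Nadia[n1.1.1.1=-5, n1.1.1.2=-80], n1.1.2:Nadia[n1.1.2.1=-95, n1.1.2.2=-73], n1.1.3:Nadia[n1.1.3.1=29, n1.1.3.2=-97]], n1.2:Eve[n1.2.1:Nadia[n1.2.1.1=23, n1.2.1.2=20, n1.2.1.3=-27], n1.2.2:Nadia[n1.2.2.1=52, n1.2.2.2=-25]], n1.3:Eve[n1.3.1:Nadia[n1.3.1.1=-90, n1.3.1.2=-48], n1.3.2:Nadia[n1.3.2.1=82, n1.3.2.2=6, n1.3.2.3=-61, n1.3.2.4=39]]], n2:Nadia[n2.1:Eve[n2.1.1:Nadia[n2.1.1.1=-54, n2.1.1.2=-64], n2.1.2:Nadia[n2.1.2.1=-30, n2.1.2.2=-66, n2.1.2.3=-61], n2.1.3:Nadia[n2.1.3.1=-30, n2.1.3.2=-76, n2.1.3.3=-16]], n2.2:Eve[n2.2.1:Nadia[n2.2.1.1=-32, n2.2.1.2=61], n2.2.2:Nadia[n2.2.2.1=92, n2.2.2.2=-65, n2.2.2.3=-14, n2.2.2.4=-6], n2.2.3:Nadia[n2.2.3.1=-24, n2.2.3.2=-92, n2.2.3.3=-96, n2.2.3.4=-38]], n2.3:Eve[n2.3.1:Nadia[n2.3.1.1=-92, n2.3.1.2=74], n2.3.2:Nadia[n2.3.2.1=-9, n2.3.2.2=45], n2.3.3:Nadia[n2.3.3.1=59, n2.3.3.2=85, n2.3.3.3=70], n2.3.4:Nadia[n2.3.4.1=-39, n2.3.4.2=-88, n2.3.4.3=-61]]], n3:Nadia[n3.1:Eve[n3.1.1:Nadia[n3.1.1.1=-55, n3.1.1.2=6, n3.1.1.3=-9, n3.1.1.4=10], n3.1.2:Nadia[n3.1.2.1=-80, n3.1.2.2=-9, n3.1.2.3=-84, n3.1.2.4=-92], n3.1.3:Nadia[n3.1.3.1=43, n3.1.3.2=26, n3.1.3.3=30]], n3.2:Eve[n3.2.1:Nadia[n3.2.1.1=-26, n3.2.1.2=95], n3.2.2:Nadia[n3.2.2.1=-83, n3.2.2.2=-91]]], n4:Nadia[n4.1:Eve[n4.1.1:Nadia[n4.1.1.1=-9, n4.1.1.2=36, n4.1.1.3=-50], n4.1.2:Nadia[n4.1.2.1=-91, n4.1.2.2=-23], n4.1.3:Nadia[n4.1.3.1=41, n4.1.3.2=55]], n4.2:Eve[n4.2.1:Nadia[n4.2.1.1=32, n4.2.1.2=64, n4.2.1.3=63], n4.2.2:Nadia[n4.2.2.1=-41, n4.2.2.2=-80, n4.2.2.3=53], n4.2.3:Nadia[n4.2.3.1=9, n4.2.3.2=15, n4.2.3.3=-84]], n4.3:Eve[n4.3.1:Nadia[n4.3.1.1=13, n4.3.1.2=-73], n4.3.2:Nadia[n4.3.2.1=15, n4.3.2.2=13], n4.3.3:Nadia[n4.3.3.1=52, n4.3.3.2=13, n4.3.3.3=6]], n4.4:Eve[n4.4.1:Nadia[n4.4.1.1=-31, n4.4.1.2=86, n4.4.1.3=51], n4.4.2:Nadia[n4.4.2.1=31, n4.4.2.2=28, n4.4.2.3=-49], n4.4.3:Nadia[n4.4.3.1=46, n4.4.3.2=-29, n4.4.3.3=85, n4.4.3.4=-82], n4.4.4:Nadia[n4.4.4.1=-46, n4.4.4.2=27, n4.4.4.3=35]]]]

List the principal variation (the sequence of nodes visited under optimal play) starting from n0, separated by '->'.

n1.1.1 (Nadia): min(-5, -80) = -80
n1.1.2 (Nadia): min(-95, -73) = -95
n1.1.3 (Nadia): min(29, -97) = -97
n1.1 (Eve): max(-80, -95, -97) = -80
n1.2.1 (Nadia): min(23, 20, -27) = -27
n1.2.2 (Nadia): min(52, -25) = -25
n1.2 (Eve): max(-27, -25) = -25
n1.3.1 (Nadia): min(-90, -48) = -90
n1.3.2 (Nadia): min(82, 6, -61, 39) = -61
n1.3 (Eve): max(-90, -61) = -61
n1 (Nadia): min(-80, -25, -61) = -80
n2.1.1 (Nadia): min(-54, -64) = -64
n2.1.2 (Nadia): min(-30, -66, -61) = -66
n2.1.3 (Nadia): min(-30, -76, -16) = -76
n2.1 (Eve): max(-64, -66, -76) = -64
n2.2.1 (Nadia): min(-32, 61) = -32
n2.2.2 (Nadia): min(92, -65, -14, -6) = -65
n2.2.3 (Nadia): min(-24, -92, -96, -38) = -96
n2.2 (Eve): max(-32, -65, -96) = -32
n2.3.1 (Nadia): min(-92, 74) = -92
n2.3.2 (Nadia): min(-9, 45) = -9
n2.3.3 (Nadia): min(59, 85, 70) = 59
n2.3.4 (Nadia): min(-39, -88, -61) = -88
n2.3 (Eve): max(-92, -9, 59, -88) = 59
n2 (Nadia): min(-64, -32, 59) = -64
n3.1.1 (Nadia): min(-55, 6, -9, 10) = -55
n3.1.2 (Nadia): min(-80, -9, -84, -92) = -92
n3.1.3 (Nadia): min(43, 26, 30) = 26
n3.1 (Eve): max(-55, -92, 26) = 26
n3.2.1 (Nadia): min(-26, 95) = -26
n3.2.2 (Nadia): min(-83, -91) = -91
n3.2 (Eve): max(-26, -91) = -26
n3 (Nadia): min(26, -26) = -26
n4.1.1 (Nadia): min(-9, 36, -50) = -50
n4.1.2 (Nadia): min(-91, -23) = -91
n4.1.3 (Nadia): min(41, 55) = 41
n4.1 (Eve): max(-50, -91, 41) = 41
n4.2.1 (Nadia): min(32, 64, 63) = 32
n4.2.2 (Nadia): min(-41, -80, 53) = -80
n4.2.3 (Nadia): min(9, 15, -84) = -84
n4.2 (Eve): max(32, -80, -84) = 32
n4.3.1 (Nadia): min(13, -73) = -73
n4.3.2 (Nadia): min(15, 13) = 13
n4.3.3 (Nadia): min(52, 13, 6) = 6
n4.3 (Eve): max(-73, 13, 6) = 13
n4.4.1 (Nadia): min(-31, 86, 51) = -31
n4.4.2 (Nadia): min(31, 28, -49) = -49
n4.4.3 (Nadia): min(46, -29, 85, -82) = -82
n4.4.4 (Nadia): min(-46, 27, 35) = -46
n4.4 (Eve): max(-31, -49, -82, -46) = -31
n4 (Nadia): min(41, 32, 13, -31) = -31
n0 (Eve): max(-80, -64, -26, -31) = -26
At n0, Eve picks n3 (highest: -26).
At n3, Nadia picks n3.2 (lowest: -26).
At n3.2, Eve picks n3.2.1 (highest: -26).
At n3.2.1, Nadia picks n3.2.1.1 (lowest: -26).
Terminal value -26.

n0 -> n3 -> n3.2 -> n3.2.1 -> n3.2.1.1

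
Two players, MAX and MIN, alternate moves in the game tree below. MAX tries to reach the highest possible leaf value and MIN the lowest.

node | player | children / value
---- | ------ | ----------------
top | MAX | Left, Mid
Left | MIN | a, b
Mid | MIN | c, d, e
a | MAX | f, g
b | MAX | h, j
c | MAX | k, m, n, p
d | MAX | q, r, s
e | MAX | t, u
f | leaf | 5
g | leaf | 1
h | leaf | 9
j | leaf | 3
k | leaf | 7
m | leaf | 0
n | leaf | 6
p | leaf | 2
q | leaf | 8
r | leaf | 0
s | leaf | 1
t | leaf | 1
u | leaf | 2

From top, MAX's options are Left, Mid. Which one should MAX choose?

a (MAX): max(5, 1) = 5
b (MAX): max(9, 3) = 9
Left (MIN): min(5, 9) = 5
c (MAX): max(7, 0, 6, 2) = 7
d (MAX): max(8, 0, 1) = 8
e (MAX): max(1, 2) = 2
Mid (MIN): min(7, 8, 2) = 2
top (MAX): max(5, 2) = 5
MAX at top wants the highest of {Left=5, Mid=2}, so chooses Left.

Left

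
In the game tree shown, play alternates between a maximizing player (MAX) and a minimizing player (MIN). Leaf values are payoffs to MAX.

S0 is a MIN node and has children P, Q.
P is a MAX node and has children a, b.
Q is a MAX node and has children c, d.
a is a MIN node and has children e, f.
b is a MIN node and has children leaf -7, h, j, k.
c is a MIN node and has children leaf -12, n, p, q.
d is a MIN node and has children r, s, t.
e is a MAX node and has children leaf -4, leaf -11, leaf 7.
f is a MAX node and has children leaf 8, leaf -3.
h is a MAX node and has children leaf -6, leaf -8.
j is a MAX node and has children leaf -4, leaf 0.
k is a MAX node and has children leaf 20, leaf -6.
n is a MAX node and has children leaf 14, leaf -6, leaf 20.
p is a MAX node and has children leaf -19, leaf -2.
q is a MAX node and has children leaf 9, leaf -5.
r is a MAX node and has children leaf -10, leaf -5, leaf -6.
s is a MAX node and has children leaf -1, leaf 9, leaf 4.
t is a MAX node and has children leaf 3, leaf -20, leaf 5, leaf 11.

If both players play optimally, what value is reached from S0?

-5

e (MAX): max(-4, -11, 7) = 7
f (MAX): max(8, -3) = 8
a (MIN): min(7, 8) = 7
h (MAX): max(-6, -8) = -6
j (MAX): max(-4, 0) = 0
k (MAX): max(20, -6) = 20
b (MIN): min(-7, -6, 0, 20) = -7
P (MAX): max(7, -7) = 7
n (MAX): max(14, -6, 20) = 20
p (MAX): max(-19, -2) = -2
q (MAX): max(9, -5) = 9
c (MIN): min(-12, 20, -2, 9) = -12
r (MAX): max(-10, -5, -6) = -5
s (MAX): max(-1, 9, 4) = 9
t (MAX): max(3, -20, 5, 11) = 11
d (MIN): min(-5, 9, 11) = -5
Q (MAX): max(-12, -5) = -5
S0 (MIN): min(7, -5) = -5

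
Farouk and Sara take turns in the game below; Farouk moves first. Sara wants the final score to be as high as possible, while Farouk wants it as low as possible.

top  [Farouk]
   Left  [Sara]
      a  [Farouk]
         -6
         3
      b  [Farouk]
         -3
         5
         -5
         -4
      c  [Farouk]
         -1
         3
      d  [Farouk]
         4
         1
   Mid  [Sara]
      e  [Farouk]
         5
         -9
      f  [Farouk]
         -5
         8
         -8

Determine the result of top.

-8

a (Farouk): min(-6, 3) = -6
b (Farouk): min(-3, 5, -5, -4) = -5
c (Farouk): min(-1, 3) = -1
d (Farouk): min(4, 1) = 1
Left (Sara): max(-6, -5, -1, 1) = 1
e (Farouk): min(5, -9) = -9
f (Farouk): min(-5, 8, -8) = -8
Mid (Sara): max(-9, -8) = -8
top (Farouk): min(1, -8) = -8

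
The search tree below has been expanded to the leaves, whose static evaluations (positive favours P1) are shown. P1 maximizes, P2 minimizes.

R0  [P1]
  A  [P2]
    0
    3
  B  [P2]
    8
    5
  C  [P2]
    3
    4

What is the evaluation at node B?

B (P2): min(8, 5) = 5

5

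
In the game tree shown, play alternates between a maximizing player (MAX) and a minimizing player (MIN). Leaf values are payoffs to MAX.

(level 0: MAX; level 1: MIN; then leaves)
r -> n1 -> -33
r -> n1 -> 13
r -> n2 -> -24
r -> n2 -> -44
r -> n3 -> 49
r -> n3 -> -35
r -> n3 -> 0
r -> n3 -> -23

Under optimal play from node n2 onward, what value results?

-44

n2 (MIN): min(-24, -44) = -44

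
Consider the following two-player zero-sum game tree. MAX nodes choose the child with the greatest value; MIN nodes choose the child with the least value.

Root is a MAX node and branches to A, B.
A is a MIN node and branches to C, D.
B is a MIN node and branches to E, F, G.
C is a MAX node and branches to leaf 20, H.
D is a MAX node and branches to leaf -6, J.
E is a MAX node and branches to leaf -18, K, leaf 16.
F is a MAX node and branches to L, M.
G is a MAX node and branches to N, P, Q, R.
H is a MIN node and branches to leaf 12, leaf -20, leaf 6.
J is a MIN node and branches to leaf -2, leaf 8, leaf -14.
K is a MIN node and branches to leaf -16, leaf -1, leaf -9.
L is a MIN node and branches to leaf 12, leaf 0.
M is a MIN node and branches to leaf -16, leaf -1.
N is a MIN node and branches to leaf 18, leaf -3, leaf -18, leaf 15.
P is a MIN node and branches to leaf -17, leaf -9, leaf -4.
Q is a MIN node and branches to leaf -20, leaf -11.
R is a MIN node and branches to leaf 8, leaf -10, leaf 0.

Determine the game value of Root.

-6

H (MIN): min(12, -20, 6) = -20
C (MAX): max(20, -20) = 20
J (MIN): min(-2, 8, -14) = -14
D (MAX): max(-6, -14) = -6
A (MIN): min(20, -6) = -6
K (MIN): min(-16, -1, -9) = -16
E (MAX): max(-18, -16, 16) = 16
L (MIN): min(12, 0) = 0
M (MIN): min(-16, -1) = -16
F (MAX): max(0, -16) = 0
N (MIN): min(18, -3, -18, 15) = -18
P (MIN): min(-17, -9, -4) = -17
Q (MIN): min(-20, -11) = -20
R (MIN): min(8, -10, 0) = -10
G (MAX): max(-18, -17, -20, -10) = -10
B (MIN): min(16, 0, -10) = -10
Root (MAX): max(-6, -10) = -6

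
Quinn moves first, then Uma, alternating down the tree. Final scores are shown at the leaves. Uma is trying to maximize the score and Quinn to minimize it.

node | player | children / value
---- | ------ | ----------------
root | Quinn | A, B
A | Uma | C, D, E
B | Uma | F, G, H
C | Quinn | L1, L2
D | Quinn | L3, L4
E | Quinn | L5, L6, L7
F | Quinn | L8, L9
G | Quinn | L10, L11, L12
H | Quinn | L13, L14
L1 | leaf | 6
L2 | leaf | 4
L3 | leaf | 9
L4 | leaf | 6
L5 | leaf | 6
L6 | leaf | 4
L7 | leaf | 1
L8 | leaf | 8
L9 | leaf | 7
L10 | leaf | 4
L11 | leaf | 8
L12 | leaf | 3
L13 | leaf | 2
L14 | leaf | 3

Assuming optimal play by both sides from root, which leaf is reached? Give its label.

L4

C (Quinn): min(6, 4) = 4
D (Quinn): min(9, 6) = 6
E (Quinn): min(6, 4, 1) = 1
A (Uma): max(4, 6, 1) = 6
F (Quinn): min(8, 7) = 7
G (Quinn): min(4, 8, 3) = 3
H (Quinn): min(2, 3) = 2
B (Uma): max(7, 3, 2) = 7
root (Quinn): min(6, 7) = 6
At root, Quinn picks A (lowest: 6).
At A, Uma picks D (highest: 6).
At D, Quinn picks L4 (lowest: 6).
Terminal value 6.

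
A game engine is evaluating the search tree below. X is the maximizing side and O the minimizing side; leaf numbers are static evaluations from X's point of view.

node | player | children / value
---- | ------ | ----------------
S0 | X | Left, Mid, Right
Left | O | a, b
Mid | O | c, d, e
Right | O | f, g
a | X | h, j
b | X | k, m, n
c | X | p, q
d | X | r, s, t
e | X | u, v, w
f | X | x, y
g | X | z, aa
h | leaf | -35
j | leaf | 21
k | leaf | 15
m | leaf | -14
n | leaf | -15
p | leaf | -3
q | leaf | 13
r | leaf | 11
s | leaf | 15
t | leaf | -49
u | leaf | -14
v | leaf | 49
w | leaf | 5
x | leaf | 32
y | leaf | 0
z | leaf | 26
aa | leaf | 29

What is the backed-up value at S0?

29

a (X): max(-35, 21) = 21
b (X): max(15, -14, -15) = 15
Left (O): min(21, 15) = 15
c (X): max(-3, 13) = 13
d (X): max(11, 15, -49) = 15
e (X): max(-14, 49, 5) = 49
Mid (O): min(13, 15, 49) = 13
f (X): max(32, 0) = 32
g (X): max(26, 29) = 29
Right (O): min(32, 29) = 29
S0 (X): max(15, 13, 29) = 29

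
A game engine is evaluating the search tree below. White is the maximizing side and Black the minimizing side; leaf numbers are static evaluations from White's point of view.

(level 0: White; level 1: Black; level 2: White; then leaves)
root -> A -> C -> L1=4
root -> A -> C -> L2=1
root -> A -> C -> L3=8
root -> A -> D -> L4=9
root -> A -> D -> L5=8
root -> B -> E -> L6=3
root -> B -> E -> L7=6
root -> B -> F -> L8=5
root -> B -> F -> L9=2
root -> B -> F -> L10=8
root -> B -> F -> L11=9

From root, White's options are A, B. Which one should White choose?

C (White): max(4, 1, 8) = 8
D (White): max(9, 8) = 9
A (Black): min(8, 9) = 8
E (White): max(3, 6) = 6
F (White): max(5, 2, 8, 9) = 9
B (Black): min(6, 9) = 6
root (White): max(8, 6) = 8
White at root wants the highest of {A=8, B=6}, so chooses A.

A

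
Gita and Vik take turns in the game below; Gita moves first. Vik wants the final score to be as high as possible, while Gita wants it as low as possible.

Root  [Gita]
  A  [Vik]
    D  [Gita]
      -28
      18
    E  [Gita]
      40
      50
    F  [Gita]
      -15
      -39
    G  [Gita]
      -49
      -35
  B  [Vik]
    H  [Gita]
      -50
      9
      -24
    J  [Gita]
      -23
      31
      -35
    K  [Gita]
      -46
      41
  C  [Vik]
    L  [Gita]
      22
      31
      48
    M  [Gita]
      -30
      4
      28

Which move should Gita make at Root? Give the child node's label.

B

D (Gita): min(-28, 18) = -28
E (Gita): min(40, 50) = 40
F (Gita): min(-15, -39) = -39
G (Gita): min(-49, -35) = -49
A (Vik): max(-28, 40, -39, -49) = 40
H (Gita): min(-50, 9, -24) = -50
J (Gita): min(-23, 31, -35) = -35
K (Gita): min(-46, 41) = -46
B (Vik): max(-50, -35, -46) = -35
L (Gita): min(22, 31, 48) = 22
M (Gita): min(-30, 4, 28) = -30
C (Vik): max(22, -30) = 22
Root (Gita): min(40, -35, 22) = -35
Gita at Root wants the lowest of {A=40, B=-35, C=22}, so chooses B.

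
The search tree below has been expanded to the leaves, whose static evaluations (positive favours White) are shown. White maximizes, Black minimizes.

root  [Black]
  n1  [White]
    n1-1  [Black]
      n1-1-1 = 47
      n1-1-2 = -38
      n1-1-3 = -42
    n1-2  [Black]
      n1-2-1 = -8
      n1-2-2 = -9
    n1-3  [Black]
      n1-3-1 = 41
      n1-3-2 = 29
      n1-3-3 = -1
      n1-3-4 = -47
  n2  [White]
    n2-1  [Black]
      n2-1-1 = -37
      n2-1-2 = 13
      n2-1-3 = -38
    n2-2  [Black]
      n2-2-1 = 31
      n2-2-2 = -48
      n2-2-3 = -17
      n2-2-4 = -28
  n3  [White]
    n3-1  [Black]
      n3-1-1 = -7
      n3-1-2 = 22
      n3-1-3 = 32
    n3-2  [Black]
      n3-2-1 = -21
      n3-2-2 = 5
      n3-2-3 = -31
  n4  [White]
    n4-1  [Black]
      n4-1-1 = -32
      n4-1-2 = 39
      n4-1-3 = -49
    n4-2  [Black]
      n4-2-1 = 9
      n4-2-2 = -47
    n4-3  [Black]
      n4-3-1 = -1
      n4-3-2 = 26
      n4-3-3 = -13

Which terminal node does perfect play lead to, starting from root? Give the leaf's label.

n1-1 (Black): min(47, -38, -42) = -42
n1-2 (Black): min(-8, -9) = -9
n1-3 (Black): min(41, 29, -1, -47) = -47
n1 (White): max(-42, -9, -47) = -9
n2-1 (Black): min(-37, 13, -38) = -38
n2-2 (Black): min(31, -48, -17, -28) = -48
n2 (White): max(-38, -48) = -38
n3-1 (Black): min(-7, 22, 32) = -7
n3-2 (Black): min(-21, 5, -31) = -31
n3 (White): max(-7, -31) = -7
n4-1 (Black): min(-32, 39, -49) = -49
n4-2 (Black): min(9, -47) = -47
n4-3 (Black): min(-1, 26, -13) = -13
n4 (White): max(-49, -47, -13) = -13
root (Black): min(-9, -38, -7, -13) = -38
At root, Black picks n2 (lowest: -38).
At n2, White picks n2-1 (highest: -38).
At n2-1, Black picks n2-1-3 (lowest: -38).
Terminal value -38.

n2-1-3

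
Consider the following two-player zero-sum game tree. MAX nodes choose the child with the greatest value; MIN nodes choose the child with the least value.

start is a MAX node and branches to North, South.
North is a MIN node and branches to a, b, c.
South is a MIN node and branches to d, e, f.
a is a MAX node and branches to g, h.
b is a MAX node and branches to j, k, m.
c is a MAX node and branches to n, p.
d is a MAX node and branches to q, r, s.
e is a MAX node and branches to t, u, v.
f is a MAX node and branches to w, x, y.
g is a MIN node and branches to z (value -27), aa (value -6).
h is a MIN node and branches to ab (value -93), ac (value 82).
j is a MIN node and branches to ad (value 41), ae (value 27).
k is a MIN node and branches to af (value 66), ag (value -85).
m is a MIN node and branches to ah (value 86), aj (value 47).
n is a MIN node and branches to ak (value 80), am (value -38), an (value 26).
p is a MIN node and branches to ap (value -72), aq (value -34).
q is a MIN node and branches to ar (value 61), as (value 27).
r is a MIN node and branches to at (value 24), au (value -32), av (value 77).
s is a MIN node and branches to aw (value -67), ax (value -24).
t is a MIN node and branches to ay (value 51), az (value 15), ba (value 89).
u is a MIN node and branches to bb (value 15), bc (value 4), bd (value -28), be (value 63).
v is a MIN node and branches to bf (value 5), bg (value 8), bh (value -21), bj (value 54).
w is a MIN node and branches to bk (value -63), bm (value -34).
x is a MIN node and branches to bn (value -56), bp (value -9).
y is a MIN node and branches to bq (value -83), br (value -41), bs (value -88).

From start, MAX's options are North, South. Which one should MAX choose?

North

g (MIN): min(-27, -6) = -27
h (MIN): min(-93, 82) = -93
a (MAX): max(-27, -93) = -27
j (MIN): min(41, 27) = 27
k (MIN): min(66, -85) = -85
m (MIN): min(86, 47) = 47
b (MAX): max(27, -85, 47) = 47
n (MIN): min(80, -38, 26) = -38
p (MIN): min(-72, -34) = -72
c (MAX): max(-38, -72) = -38
North (MIN): min(-27, 47, -38) = -38
q (MIN): min(61, 27) = 27
r (MIN): min(24, -32, 77) = -32
s (MIN): min(-67, -24) = -67
d (MAX): max(27, -32, -67) = 27
t (MIN): min(51, 15, 89) = 15
u (MIN): min(15, 4, -28, 63) = -28
v (MIN): min(5, 8, -21, 54) = -21
e (MAX): max(15, -28, -21) = 15
w (MIN): min(-63, -34) = -63
x (MIN): min(-56, -9) = -56
y (MIN): min(-83, -41, -88) = -88
f (MAX): max(-63, -56, -88) = -56
South (MIN): min(27, 15, -56) = -56
start (MAX): max(-38, -56) = -38
MAX at start wants the highest of {North=-38, South=-56}, so chooses North.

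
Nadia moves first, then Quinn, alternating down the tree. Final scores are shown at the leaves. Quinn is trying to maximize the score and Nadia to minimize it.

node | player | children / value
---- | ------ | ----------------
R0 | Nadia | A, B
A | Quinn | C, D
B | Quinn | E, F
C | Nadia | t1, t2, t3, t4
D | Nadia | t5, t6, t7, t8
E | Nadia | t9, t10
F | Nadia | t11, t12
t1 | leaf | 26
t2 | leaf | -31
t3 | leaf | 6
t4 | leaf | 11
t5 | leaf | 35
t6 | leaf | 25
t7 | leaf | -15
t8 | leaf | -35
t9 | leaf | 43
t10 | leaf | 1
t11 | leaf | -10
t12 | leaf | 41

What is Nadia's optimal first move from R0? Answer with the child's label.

C (Nadia): min(26, -31, 6, 11) = -31
D (Nadia): min(35, 25, -15, -35) = -35
A (Quinn): max(-31, -35) = -31
E (Nadia): min(43, 1) = 1
F (Nadia): min(-10, 41) = -10
B (Quinn): max(1, -10) = 1
R0 (Nadia): min(-31, 1) = -31
Nadia at R0 wants the lowest of {A=-31, B=1}, so chooses A.

A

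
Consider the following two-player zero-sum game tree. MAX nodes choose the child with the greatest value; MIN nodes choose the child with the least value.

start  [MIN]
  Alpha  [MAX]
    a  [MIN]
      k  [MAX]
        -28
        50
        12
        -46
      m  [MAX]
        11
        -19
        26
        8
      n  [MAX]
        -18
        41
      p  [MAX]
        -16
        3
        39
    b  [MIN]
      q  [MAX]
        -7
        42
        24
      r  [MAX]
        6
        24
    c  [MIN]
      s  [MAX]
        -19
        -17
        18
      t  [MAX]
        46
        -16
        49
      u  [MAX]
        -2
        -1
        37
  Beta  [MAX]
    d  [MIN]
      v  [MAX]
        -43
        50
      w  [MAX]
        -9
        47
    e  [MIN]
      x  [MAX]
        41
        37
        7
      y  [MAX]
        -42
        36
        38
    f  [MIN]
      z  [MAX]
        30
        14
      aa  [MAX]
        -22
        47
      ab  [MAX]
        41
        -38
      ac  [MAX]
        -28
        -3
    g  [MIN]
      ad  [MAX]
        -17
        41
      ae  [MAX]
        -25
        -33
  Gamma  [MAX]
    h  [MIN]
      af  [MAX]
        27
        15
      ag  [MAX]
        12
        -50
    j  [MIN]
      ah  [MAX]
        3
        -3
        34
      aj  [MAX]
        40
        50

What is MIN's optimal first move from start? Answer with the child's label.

Alpha

k (MAX): max(-28, 50, 12, -46) = 50
m (MAX): max(11, -19, 26, 8) = 26
n (MAX): max(-18, 41) = 41
p (MAX): max(-16, 3, 39) = 39
a (MIN): min(50, 26, 41, 39) = 26
q (MAX): max(-7, 42, 24) = 42
r (MAX): max(6, 24) = 24
b (MIN): min(42, 24) = 24
s (MAX): max(-19, -17, 18) = 18
t (MAX): max(46, -16, 49) = 49
u (MAX): max(-2, -1, 37) = 37
c (MIN): min(18, 49, 37) = 18
Alpha (MAX): max(26, 24, 18) = 26
v (MAX): max(-43, 50) = 50
w (MAX): max(-9, 47) = 47
d (MIN): min(50, 47) = 47
x (MAX): max(41, 37, 7) = 41
y (MAX): max(-42, 36, 38) = 38
e (MIN): min(41, 38) = 38
z (MAX): max(30, 14) = 30
aa (MAX): max(-22, 47) = 47
ab (MAX): max(41, -38) = 41
ac (MAX): max(-28, -3) = -3
f (MIN): min(30, 47, 41, -3) = -3
ad (MAX): max(-17, 41) = 41
ae (MAX): max(-25, -33) = -25
g (MIN): min(41, -25) = -25
Beta (MAX): max(47, 38, -3, -25) = 47
af (MAX): max(27, 15) = 27
ag (MAX): max(12, -50) = 12
h (MIN): min(27, 12) = 12
ah (MAX): max(3, -3, 34) = 34
aj (MAX): max(40, 50) = 50
j (MIN): min(34, 50) = 34
Gamma (MAX): max(12, 34) = 34
start (MIN): min(26, 47, 34) = 26
MIN at start wants the lowest of {Alpha=26, Beta=47, Gamma=34}, so chooses Alpha.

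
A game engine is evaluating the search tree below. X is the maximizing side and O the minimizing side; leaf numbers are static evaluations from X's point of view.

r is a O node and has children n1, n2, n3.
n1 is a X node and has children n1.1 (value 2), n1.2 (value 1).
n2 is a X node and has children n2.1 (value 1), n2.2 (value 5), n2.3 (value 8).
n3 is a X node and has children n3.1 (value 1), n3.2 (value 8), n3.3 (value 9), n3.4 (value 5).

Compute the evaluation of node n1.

n1 (X): max(2, 1) = 2

2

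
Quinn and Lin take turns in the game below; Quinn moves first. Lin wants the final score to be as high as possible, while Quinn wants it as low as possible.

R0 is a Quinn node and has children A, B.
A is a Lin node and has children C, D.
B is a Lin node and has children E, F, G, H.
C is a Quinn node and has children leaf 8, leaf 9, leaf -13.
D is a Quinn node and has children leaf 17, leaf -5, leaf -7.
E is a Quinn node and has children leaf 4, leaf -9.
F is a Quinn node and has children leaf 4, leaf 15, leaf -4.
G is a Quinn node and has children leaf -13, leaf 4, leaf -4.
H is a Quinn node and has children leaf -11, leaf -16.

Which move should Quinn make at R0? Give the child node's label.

C (Quinn): min(8, 9, -13) = -13
D (Quinn): min(17, -5, -7) = -7
A (Lin): max(-13, -7) = -7
E (Quinn): min(4, -9) = -9
F (Quinn): min(4, 15, -4) = -4
G (Quinn): min(-13, 4, -4) = -13
H (Quinn): min(-11, -16) = -16
B (Lin): max(-9, -4, -13, -16) = -4
R0 (Quinn): min(-7, -4) = -7
Quinn at R0 wants the lowest of {A=-7, B=-4}, so chooses A.

A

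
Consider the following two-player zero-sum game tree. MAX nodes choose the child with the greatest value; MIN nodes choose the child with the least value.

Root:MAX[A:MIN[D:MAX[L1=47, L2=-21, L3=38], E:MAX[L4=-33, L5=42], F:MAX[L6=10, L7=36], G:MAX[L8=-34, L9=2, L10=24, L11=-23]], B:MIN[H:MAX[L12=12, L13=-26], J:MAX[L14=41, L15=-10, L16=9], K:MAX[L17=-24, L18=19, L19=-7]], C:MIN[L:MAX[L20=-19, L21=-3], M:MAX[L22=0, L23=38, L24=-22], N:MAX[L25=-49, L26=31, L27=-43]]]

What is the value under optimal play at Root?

D (MAX): max(47, -21, 38) = 47
E (MAX): max(-33, 42) = 42
F (MAX): max(10, 36) = 36
G (MAX): max(-34, 2, 24, -23) = 24
A (MIN): min(47, 42, 36, 24) = 24
H (MAX): max(12, -26) = 12
J (MAX): max(41, -10, 9) = 41
K (MAX): max(-24, 19, -7) = 19
B (MIN): min(12, 41, 19) = 12
L (MAX): max(-19, -3) = -3
M (MAX): max(0, 38, -22) = 38
N (MAX): max(-49, 31, -43) = 31
C (MIN): min(-3, 38, 31) = -3
Root (MAX): max(24, 12, -3) = 24

24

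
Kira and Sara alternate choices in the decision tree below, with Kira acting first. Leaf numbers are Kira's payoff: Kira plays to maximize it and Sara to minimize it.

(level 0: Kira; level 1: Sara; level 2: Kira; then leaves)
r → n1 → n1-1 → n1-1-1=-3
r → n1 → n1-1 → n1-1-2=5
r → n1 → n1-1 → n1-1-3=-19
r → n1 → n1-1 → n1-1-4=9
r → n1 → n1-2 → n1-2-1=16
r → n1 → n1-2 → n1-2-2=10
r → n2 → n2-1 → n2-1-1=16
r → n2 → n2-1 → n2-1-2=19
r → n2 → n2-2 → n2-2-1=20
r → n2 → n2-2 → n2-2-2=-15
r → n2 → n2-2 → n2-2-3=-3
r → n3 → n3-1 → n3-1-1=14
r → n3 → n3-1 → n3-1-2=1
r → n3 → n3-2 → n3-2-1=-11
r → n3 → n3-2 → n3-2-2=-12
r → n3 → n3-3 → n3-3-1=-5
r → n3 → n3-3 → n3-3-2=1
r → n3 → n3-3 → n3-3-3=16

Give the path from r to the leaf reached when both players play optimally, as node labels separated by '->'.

n1-1 (Kira): max(-3, 5, -19, 9) = 9
n1-2 (Kira): max(16, 10) = 16
n1 (Sara): min(9, 16) = 9
n2-1 (Kira): max(16, 19) = 19
n2-2 (Kira): max(20, -15, -3) = 20
n2 (Sara): min(19, 20) = 19
n3-1 (Kira): max(14, 1) = 14
n3-2 (Kira): max(-11, -12) = -11
n3-3 (Kira): max(-5, 1, 16) = 16
n3 (Sara): min(14, -11, 16) = -11
r (Kira): max(9, 19, -11) = 19
At r, Kira picks n2 (highest: 19).
At n2, Sara picks n2-1 (lowest: 19).
At n2-1, Kira picks n2-1-2 (highest: 19).
Terminal value 19.

r -> n2 -> n2-1 -> n2-1-2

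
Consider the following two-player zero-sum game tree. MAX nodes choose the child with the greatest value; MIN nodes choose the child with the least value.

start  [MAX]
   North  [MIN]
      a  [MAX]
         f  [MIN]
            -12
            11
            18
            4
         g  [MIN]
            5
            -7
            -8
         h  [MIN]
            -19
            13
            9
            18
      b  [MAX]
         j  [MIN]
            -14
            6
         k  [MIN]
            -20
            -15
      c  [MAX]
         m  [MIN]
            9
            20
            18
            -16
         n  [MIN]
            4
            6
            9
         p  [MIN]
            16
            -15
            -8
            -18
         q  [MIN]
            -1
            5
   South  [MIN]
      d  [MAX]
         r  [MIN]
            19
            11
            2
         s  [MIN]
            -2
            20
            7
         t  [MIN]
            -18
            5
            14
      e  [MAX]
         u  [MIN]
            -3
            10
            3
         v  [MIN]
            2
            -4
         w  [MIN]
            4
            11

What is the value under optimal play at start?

f (MIN): min(-12, 11, 18, 4) = -12
g (MIN): min(5, -7, -8) = -8
h (MIN): min(-19, 13, 9, 18) = -19
a (MAX): max(-12, -8, -19) = -8
j (MIN): min(-14, 6) = -14
k (MIN): min(-20, -15) = -20
b (MAX): max(-14, -20) = -14
m (MIN): min(9, 20, 18, -16) = -16
n (MIN): min(4, 6, 9) = 4
p (MIN): min(16, -15, -8, -18) = -18
q (MIN): min(-1, 5) = -1
c (MAX): max(-16, 4, -18, -1) = 4
North (MIN): min(-8, -14, 4) = -14
r (MIN): min(19, 11, 2) = 2
s (MIN): min(-2, 20, 7) = -2
t (MIN): min(-18, 5, 14) = -18
d (MAX): max(2, -2, -18) = 2
u (MIN): min(-3, 10, 3) = -3
v (MIN): min(2, -4) = -4
w (MIN): min(4, 11) = 4
e (MAX): max(-3, -4, 4) = 4
South (MIN): min(2, 4) = 2
start (MAX): max(-14, 2) = 2

2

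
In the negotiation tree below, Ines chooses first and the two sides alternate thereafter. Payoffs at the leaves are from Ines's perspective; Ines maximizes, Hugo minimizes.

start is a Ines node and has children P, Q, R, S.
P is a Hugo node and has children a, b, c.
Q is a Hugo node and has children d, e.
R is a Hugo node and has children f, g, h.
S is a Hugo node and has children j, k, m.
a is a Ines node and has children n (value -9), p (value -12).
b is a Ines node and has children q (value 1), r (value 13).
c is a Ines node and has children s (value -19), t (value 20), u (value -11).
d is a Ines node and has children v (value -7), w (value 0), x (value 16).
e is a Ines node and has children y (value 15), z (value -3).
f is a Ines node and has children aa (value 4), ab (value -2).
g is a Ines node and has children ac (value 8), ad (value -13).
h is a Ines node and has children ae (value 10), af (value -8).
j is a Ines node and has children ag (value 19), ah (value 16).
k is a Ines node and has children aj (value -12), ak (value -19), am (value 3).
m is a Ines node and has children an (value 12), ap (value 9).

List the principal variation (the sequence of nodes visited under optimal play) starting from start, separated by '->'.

start -> Q -> e -> y

a (Ines): max(-9, -12) = -9
b (Ines): max(1, 13) = 13
c (Ines): max(-19, 20, -11) = 20
P (Hugo): min(-9, 13, 20) = -9
d (Ines): max(-7, 0, 16) = 16
e (Ines): max(15, -3) = 15
Q (Hugo): min(16, 15) = 15
f (Ines): max(4, -2) = 4
g (Ines): max(8, -13) = 8
h (Ines): max(10, -8) = 10
R (Hugo): min(4, 8, 10) = 4
j (Ines): max(19, 16) = 19
k (Ines): max(-12, -19, 3) = 3
m (Ines): max(12, 9) = 12
S (Hugo): min(19, 3, 12) = 3
start (Ines): max(-9, 15, 4, 3) = 15
At start, Ines picks Q (highest: 15).
At Q, Hugo picks e (lowest: 15).
At e, Ines picks y (highest: 15).
Terminal value 15.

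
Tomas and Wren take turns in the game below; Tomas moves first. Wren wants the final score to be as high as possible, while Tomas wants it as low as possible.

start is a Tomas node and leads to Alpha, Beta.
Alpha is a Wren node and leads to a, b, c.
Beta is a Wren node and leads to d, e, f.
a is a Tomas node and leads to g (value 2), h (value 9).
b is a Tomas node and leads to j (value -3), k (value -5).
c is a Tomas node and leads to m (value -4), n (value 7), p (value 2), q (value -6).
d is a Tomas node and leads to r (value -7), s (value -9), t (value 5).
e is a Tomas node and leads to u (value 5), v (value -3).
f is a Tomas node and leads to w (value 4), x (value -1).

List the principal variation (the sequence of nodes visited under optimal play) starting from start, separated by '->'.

start -> Beta -> f -> x

a (Tomas): min(2, 9) = 2
b (Tomas): min(-3, -5) = -5
c (Tomas): min(-4, 7, 2, -6) = -6
Alpha (Wren): max(2, -5, -6) = 2
d (Tomas): min(-7, -9, 5) = -9
e (Tomas): min(5, -3) = -3
f (Tomas): min(4, -1) = -1
Beta (Wren): max(-9, -3, -1) = -1
start (Tomas): min(2, -1) = -1
At start, Tomas picks Beta (lowest: -1).
At Beta, Wren picks f (highest: -1).
At f, Tomas picks x (lowest: -1).
Terminal value -1.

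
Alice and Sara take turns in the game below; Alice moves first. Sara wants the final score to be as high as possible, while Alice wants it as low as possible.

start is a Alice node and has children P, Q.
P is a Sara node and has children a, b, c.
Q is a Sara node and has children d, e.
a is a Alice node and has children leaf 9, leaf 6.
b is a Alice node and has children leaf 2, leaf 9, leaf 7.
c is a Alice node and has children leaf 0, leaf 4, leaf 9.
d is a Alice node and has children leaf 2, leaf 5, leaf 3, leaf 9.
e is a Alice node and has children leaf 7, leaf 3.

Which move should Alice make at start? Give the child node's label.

Q

a (Alice): min(9, 6) = 6
b (Alice): min(2, 9, 7) = 2
c (Alice): min(0, 4, 9) = 0
P (Sara): max(6, 2, 0) = 6
d (Alice): min(2, 5, 3, 9) = 2
e (Alice): min(7, 3) = 3
Q (Sara): max(2, 3) = 3
start (Alice): min(6, 3) = 3
Alice at start wants the lowest of {P=6, Q=3}, so chooses Q.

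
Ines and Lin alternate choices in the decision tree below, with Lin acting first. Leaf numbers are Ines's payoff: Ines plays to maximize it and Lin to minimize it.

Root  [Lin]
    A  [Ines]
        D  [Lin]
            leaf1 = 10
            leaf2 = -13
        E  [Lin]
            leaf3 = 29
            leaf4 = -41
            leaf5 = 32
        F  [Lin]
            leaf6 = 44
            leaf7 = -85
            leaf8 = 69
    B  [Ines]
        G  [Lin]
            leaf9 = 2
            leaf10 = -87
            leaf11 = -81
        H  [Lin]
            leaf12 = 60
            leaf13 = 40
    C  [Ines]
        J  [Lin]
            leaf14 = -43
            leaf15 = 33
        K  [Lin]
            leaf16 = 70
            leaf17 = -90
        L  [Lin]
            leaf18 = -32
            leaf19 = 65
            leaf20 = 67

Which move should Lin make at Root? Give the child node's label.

D (Lin): min(10, -13) = -13
E (Lin): min(29, -41, 32) = -41
F (Lin): min(44, -85, 69) = -85
A (Ines): max(-13, -41, -85) = -13
G (Lin): min(2, -87, -81) = -87
H (Lin): min(60, 40) = 40
B (Ines): max(-87, 40) = 40
J (Lin): min(-43, 33) = -43
K (Lin): min(70, -90) = -90
L (Lin): min(-32, 65, 67) = -32
C (Ines): max(-43, -90, -32) = -32
Root (Lin): min(-13, 40, -32) = -32
Lin at Root wants the lowest of {A=-13, B=40, C=-32}, so chooses C.

C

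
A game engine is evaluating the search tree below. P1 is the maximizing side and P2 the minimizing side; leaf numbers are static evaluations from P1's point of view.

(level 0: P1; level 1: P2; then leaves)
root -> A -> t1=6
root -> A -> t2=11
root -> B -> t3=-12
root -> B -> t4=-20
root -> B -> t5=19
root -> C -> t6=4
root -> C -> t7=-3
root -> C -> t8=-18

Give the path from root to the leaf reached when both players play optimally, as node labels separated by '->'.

A (P2): min(6, 11) = 6
B (P2): min(-12, -20, 19) = -20
C (P2): min(4, -3, -18) = -18
root (P1): max(6, -20, -18) = 6
At root, P1 picks A (highest: 6).
At A, P2 picks t1 (lowest: 6).
Terminal value 6.

root -> A -> t1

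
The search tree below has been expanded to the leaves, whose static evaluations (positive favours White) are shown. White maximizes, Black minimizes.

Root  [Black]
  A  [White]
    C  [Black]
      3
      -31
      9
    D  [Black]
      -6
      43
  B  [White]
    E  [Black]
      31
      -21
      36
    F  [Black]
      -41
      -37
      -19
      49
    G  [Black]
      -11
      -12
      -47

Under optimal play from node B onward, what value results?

-21

E (Black): min(31, -21, 36) = -21
F (Black): min(-41, -37, -19, 49) = -41
G (Black): min(-11, -12, -47) = -47
B (White): max(-21, -41, -47) = -21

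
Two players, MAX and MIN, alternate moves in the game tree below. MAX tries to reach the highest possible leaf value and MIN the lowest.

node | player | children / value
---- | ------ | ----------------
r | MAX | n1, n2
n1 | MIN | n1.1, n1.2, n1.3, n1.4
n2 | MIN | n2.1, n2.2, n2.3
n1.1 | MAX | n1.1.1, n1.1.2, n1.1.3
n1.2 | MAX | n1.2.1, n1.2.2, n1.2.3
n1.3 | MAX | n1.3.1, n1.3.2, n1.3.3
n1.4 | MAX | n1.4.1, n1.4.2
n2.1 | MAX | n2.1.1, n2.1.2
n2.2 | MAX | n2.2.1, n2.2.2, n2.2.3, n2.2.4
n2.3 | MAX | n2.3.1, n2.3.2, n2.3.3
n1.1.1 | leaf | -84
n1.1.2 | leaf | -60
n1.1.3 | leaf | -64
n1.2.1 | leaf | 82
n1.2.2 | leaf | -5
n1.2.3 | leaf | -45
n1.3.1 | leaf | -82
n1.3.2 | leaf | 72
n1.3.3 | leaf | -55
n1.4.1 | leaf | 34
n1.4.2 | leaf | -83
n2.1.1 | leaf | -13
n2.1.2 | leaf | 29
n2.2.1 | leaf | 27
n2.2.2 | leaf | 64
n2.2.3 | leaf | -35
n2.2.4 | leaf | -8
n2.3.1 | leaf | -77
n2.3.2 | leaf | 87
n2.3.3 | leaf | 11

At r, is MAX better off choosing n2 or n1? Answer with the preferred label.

n2

n2.1 (MAX): max(-13, 29) = 29
n2.2 (MAX): max(27, 64, -35, -8) = 64
n2.3 (MAX): max(-77, 87, 11) = 87
n2 (MIN): min(29, 64, 87) = 29
n1.1 (MAX): max(-84, -60, -64) = -60
n1.2 (MAX): max(82, -5, -45) = 82
n1.3 (MAX): max(-82, 72, -55) = 72
n1.4 (MAX): max(34, -83) = 34
n1 (MIN): min(-60, 82, 72, 34) = -60
MAX prefers the higher value; n2=29, n1=-60. n2 is better since 29 > -60.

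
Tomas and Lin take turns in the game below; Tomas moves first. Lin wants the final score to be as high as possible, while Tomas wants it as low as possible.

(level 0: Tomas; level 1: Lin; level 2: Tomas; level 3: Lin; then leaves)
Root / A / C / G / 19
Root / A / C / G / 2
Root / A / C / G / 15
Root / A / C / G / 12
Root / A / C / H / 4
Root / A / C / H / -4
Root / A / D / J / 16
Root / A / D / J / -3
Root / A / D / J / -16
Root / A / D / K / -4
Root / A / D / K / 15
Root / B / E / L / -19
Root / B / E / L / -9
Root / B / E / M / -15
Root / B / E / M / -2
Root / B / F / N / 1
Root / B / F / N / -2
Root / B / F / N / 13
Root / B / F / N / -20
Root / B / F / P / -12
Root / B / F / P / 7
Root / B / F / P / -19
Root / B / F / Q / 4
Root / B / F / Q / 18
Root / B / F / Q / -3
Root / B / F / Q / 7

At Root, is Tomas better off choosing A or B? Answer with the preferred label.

B

G (Lin): max(19, 2, 15, 12) = 19
H (Lin): max(4, -4) = 4
C (Tomas): min(19, 4) = 4
J (Lin): max(16, -3, -16) = 16
K (Lin): max(-4, 15) = 15
D (Tomas): min(16, 15) = 15
A (Lin): max(4, 15) = 15
L (Lin): max(-19, -9) = -9
M (Lin): max(-15, -2) = -2
E (Tomas): min(-9, -2) = -9
N (Lin): max(1, -2, 13, -20) = 13
P (Lin): max(-12, 7, -19) = 7
Q (Lin): max(4, 18, -3, 7) = 18
F (Tomas): min(13, 7, 18) = 7
B (Lin): max(-9, 7) = 7
Tomas prefers the lower value; A=15, B=7. B is better since 7 < 15.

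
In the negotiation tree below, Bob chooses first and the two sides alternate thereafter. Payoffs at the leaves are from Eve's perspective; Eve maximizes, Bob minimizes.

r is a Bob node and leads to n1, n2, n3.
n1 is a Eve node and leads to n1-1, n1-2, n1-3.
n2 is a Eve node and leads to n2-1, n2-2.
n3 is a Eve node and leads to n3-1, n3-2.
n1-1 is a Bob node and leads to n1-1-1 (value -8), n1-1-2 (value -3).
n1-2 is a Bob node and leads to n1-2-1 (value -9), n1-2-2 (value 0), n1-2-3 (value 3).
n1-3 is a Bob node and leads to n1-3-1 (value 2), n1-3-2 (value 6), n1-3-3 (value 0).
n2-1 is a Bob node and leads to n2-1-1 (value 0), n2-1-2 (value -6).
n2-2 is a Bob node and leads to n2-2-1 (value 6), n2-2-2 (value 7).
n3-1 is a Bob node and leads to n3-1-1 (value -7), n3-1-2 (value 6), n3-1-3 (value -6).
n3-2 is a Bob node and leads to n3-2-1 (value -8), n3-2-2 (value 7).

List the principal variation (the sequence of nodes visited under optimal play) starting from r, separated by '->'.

n1-1 (Bob): min(-8, -3) = -8
n1-2 (Bob): min(-9, 0, 3) = -9
n1-3 (Bob): min(2, 6, 0) = 0
n1 (Eve): max(-8, -9, 0) = 0
n2-1 (Bob): min(0, -6) = -6
n2-2 (Bob): min(6, 7) = 6
n2 (Eve): max(-6, 6) = 6
n3-1 (Bob): min(-7, 6, -6) = -7
n3-2 (Bob): min(-8, 7) = -8
n3 (Eve): max(-7, -8) = -7
r (Bob): min(0, 6, -7) = -7
At r, Bob picks n3 (lowest: -7).
At n3, Eve picks n3-1 (highest: -7).
At n3-1, Bob picks n3-1-1 (lowest: -7).
Terminal value -7.

r -> n3 -> n3-1 -> n3-1-1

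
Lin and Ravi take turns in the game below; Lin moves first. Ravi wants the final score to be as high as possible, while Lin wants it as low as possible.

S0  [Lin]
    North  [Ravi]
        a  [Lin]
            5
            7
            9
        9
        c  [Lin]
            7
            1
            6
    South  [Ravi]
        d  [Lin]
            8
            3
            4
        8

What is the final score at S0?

8

a (Lin): min(5, 7, 9) = 5
c (Lin): min(7, 1, 6) = 1
North (Ravi): max(5, 9, 1) = 9
d (Lin): min(8, 3, 4) = 3
South (Ravi): max(3, 8) = 8
S0 (Lin): min(9, 8) = 8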